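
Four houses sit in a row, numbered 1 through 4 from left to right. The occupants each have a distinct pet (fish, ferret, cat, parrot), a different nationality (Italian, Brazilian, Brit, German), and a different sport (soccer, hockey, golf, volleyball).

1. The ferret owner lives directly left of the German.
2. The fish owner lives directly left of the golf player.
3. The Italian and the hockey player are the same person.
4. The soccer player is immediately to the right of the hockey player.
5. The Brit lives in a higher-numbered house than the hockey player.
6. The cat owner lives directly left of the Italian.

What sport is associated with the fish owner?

House 4 pet: only parrot fits.
So house 1 gets Brazilian for nationality.
So house 1 gets volleyball for sport.
The cat owner is narrowed to house 1 or 2; consider each.
Placing it in house 2 leads to a contradiction, so it's in house 1.
From clue 6, the Italian must be in house 2.
Clue 3: the hockey player is in house 2.
From clue 4, the soccer player must be in house 3.
That leaves golf as the sport for house 4.
Clue 2 places the fish owner in house 3.
House 2's pet must be ferret (nothing else left).
Clue 1: the German is in house 3.
House 4 nationality: only Brit fits.
So: house 1 = cat/Brazilian/volleyball, house 2 = ferret/Italian/hockey, house 3 = fish/German/soccer, house 4 = parrot/Brit/golf.

soccer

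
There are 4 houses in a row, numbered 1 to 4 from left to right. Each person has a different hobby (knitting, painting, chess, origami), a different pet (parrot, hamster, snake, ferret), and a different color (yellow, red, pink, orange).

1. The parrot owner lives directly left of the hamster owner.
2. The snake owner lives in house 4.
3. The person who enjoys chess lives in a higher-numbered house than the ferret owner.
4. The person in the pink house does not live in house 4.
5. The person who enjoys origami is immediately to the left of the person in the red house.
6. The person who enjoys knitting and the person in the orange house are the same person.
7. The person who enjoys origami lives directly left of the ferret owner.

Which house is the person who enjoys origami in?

2

Clue 2: the snake owner is in house 4.
House 1 pet: only parrot fits.
From clue 1, the hamster owner must be in house 2.
House 3's pet must be ferret (nothing else left).
By clue 3, the person who enjoys chess is in house 4.
By clue 7, the person who enjoys origami is in house 2.
The person in the red house is in house 3 (clue 5).
House 1's color must be orange (nothing else left).
House 4 color: only yellow fits.
From clue 6, the person who enjoys knitting must be in house 1.
The only hobby still possible for house 3 is painting.
So house 2 gets pink for color.
So: house 1 = knitting/parrot/orange, house 2 = origami/hamster/pink, house 3 = painting/ferret/red, house 4 = chess/snake/yellow.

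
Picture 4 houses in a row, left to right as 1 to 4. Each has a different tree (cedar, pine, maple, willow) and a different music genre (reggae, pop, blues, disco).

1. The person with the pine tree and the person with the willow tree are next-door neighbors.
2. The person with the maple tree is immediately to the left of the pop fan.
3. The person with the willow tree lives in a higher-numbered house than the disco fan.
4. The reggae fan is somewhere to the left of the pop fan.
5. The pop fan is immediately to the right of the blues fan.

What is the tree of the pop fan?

cedar

So house 4 gets pop for music genre.
From clue 2, the person with the maple tree must be in house 3.
From clue 5, the blues fan must be in house 3.
The person with the pine tree is in house 1 (clue 1).
From clue 1, the person with the willow tree must be in house 2.
Clue 3 places the disco fan in house 1.
House 4's tree must be cedar (nothing else left).
House 2's music genre must be reggae (nothing else left).
So: house 1 = pine/disco, house 2 = willow/reggae, house 3 = maple/blues, house 4 = cedar/pop.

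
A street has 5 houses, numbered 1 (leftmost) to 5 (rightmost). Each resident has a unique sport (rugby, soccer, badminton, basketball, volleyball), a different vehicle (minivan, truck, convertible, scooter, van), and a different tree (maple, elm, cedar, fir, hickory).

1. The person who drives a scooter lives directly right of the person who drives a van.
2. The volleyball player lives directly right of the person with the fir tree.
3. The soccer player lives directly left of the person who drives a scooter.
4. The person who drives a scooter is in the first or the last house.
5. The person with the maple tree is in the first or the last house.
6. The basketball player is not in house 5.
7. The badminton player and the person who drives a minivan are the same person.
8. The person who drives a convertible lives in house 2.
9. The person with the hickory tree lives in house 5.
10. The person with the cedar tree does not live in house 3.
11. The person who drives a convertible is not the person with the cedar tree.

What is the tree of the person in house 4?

cedar

Clue 4 places the person who drives a scooter in house 5.
By clue 8, the person who drives a convertible is in house 2.
Clue 9 places the person with the hickory tree in house 5.
From clue 1, the person who drives a van must be in house 4.
By clue 3, the soccer player is in house 4.
The only tree still possible for house 1 is maple.
House 4's tree must be cedar (nothing else left).
From clue 2, the volleyball player must be in house 3.
The person with the fir tree is in house 2 (clue 2).
That leaves rugby as the sport for house 5.
So house 3 gets elm for tree.
Clue 7: the person who drives a minivan is in house 1.
The only sport still possible for house 1 is badminton.
House 2's sport must be basketball (nothing else left).
So house 3 gets truck for vehicle.
So: house 1 = badminton/minivan/maple, house 2 = basketball/convertible/fir, house 3 = volleyball/truck/elm, house 4 = soccer/van/cedar, house 5 = rugby/scooter/hickory.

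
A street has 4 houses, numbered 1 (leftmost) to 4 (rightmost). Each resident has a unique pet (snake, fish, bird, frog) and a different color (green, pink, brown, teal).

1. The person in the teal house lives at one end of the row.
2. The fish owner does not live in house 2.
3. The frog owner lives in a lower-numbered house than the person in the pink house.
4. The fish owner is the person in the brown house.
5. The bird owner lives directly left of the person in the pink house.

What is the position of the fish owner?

4

The person in the teal house is narrowed to house 1 or 4; consider each.
Placing it in house 4 leads to a contradiction, so it's in house 1.
The fish owner is narrowed to house 3 or 4; consider each.
Placing it in house 3 leads to a contradiction, so it's in house 4.
From clue 4, the person in the brown house must be in house 4.
So house 3 gets snake for pet.
The bird owner is narrowed to house 1 or 2; consider each.
Placing it in house 1 leads to a contradiction, so it's in house 2.
From clue 5, the person in the pink house must be in house 3.
House 1's pet must be frog (nothing else left).
So house 2 gets green for color.
So: house 1 = frog/teal, house 2 = bird/green, house 3 = snake/pink, house 4 = fish/brown.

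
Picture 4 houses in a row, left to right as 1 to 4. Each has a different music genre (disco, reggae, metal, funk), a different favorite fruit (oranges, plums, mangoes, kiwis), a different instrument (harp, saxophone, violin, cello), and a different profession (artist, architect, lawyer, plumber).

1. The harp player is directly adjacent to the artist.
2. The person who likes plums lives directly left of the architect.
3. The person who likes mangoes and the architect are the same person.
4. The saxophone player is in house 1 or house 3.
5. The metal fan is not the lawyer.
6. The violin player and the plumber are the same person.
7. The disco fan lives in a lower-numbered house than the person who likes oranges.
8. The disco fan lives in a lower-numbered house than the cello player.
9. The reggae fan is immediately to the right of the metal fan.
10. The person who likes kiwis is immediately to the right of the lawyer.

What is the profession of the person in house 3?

lawyer

The only favorite fruit still possible for house 1 is plums.
Clue 2 places the architect in house 2.
The person who likes mangoes is in house 2 (clue 3).
By clue 10, the person who likes kiwis is in house 4.
From clue 10, the lawyer must be in house 3.
House 3 favorite fruit: only oranges fits.
That leaves funk as the music genre for house 4.
House 3 music genre: only reggae fits.
By clue 9, the metal fan is in house 2.
House 1 music genre: only disco fits.
The harp player is narrowed to house 2 or 3; consider each.
Placing it in house 3 leads to a contradiction, so it's in house 2.
Clue 1: the artist is in house 1.
So house 4 gets plumber for profession.
Clue 6: the violin player is in house 4.
That leaves saxophone as the instrument for house 1.
House 3 instrument: only cello fits.
So: house 1 = disco/plums/saxophone/artist, house 2 = metal/mangoes/harp/architect, house 3 = reggae/oranges/cello/lawyer, house 4 = funk/kiwis/violin/plumber.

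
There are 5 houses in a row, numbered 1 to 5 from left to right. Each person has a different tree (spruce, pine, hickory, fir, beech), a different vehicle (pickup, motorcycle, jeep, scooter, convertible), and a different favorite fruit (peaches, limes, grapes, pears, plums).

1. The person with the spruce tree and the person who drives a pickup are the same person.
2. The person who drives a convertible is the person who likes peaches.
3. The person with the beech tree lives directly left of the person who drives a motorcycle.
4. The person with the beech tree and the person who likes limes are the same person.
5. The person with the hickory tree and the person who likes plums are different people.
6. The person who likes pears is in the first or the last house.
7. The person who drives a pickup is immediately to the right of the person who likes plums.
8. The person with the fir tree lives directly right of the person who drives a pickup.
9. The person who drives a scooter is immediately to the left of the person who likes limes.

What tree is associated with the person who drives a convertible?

fir

The person who likes pears is narrowed to house 1 or 5; consider each.
Placing it in house 5 leads to a contradiction, so it's in house 1.
The person with the fir tree is narrowed to house 4 or 5; consider each.
Placing it in house 4 leads to a contradiction, so it's in house 5.
From clue 8, the person who drives a pickup must be in house 4.
By clue 1, the person with the spruce tree is in house 4.
By clue 7, the person who likes plums is in house 3.
House 2 tree: only beech fits.
The person who drives a motorcycle is in house 3 (clue 3).
By clue 4, the person who likes limes is in house 2.
The person with the hickory tree is in house 1 (clue 5).
Clue 9: the person who drives a scooter is in house 1.
House 3 tree: only pine fits.
The only favorite fruit still possible for house 4 is grapes.
House 5's favorite fruit must be peaches (nothing else left).
The person who drives a convertible is in house 5 (clue 2).
So house 2 gets jeep for vehicle.
So: house 1 = hickory/scooter/pears, house 2 = beech/jeep/limes, house 3 = pine/motorcycle/plums, house 4 = spruce/pickup/grapes, house 5 = fir/convertible/peaches.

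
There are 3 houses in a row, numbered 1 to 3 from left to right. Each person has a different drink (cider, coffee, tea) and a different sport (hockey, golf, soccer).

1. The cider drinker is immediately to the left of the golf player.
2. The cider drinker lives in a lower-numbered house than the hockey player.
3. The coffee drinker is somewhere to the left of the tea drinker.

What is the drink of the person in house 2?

House 3's drink must be tea (nothing else left).
House 1's sport must be soccer (nothing else left).
The cider drinker is narrowed to house 1 or 2; consider each.
Placing it in house 2 leads to a contradiction, so it's in house 1.
The golf player is in house 2 (clue 1).
That leaves coffee as the drink for house 2.
That leaves hockey as the sport for house 3.
So: house 1 = cider/soccer, house 2 = coffee/golf, house 3 = tea/hockey.

coffee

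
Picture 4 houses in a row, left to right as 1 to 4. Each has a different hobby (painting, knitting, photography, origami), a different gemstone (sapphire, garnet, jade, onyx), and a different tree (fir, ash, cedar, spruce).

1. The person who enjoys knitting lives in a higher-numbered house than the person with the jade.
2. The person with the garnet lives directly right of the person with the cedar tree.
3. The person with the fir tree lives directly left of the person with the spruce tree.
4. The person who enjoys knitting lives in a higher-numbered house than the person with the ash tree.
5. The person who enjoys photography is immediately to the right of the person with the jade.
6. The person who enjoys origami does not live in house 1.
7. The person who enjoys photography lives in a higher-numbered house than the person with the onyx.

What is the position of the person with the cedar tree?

House 1 hobby: only painting fits.
House 4 tree: only spruce fits.
Clue 3: the person with the fir tree is in house 3.
The only gemstone still possible for house 4 is sapphire.
The person with the garnet is narrowed to house 2 or 3; consider each.
Placing it in house 2 leads to a contradiction, so it's in house 3.
Clue 2: the person with the cedar tree is in house 2.
So house 1 gets ash for tree.
The person who enjoys photography is narrowed to house 2 or 3; consider each.
Placing it in house 2 leads to a contradiction, so it's in house 3.
Clue 5: the person with the jade is in house 2.
The only gemstone still possible for house 1 is onyx.
Clue 1: the person who enjoys knitting is in house 4.
That leaves origami as the hobby for house 2.
So: house 1 = painting/onyx/ash, house 2 = origami/jade/cedar, house 3 = photography/garnet/fir, house 4 = knitting/sapphire/spruce.

2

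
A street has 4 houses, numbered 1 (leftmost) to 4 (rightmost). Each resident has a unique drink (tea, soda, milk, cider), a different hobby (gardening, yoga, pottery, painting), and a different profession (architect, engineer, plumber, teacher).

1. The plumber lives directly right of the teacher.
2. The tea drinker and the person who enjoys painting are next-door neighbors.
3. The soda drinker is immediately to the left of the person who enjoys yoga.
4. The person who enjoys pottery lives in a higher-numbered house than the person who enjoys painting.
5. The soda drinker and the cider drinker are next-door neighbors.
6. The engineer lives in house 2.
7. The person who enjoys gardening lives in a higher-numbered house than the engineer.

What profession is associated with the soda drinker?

Clue 6: the engineer is in house 2.
So house 1 gets painting for hobby.
By clue 1, the plumber is in house 4.
By clue 1, the teacher is in house 3.
By clue 2, the tea drinker is in house 2.
The only profession still possible for house 1 is architect.
The soda drinker is in house 3 (clue 5).
From clue 5, the cider drinker must be in house 4.
That leaves milk as the drink for house 1.
The person who enjoys yoga is in house 4 (clue 3).
The only hobby still possible for house 2 is pottery.
So house 3 gets gardening for hobby.
So: house 1 = milk/painting/architect, house 2 = tea/pottery/engineer, house 3 = soda/gardening/teacher, house 4 = cider/yoga/plumber.

teacher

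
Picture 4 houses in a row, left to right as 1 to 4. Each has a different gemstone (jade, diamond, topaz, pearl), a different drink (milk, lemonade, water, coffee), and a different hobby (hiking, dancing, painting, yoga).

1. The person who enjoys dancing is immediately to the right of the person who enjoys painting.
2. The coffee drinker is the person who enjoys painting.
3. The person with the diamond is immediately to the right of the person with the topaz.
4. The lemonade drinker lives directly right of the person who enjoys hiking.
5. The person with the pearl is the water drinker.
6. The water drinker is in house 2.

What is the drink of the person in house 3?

milk

The water drinker is in house 2 (clue 6).
The person with the pearl is in house 2 (clue 5).
Clue 3 places the person with the diamond in house 4.
Clue 3 places the person with the topaz in house 3.
That leaves jade as the gemstone for house 1.
The coffee drinker is narrowed to house 1 or 3; consider each.
Placing it in house 3 leads to a contradiction, so it's in house 1.
Clue 2: the person who enjoys painting is in house 1.
From clue 1, the person who enjoys dancing must be in house 2.
House 4's hobby must be yoga (nothing else left).
By clue 4, the lemonade drinker is in house 4.
So house 3 gets milk for drink.
House 3 hobby: only hiking fits.
So: house 1 = jade/coffee/painting, house 2 = pearl/water/dancing, house 3 = topaz/milk/hiking, house 4 = diamond/lemonade/yoga.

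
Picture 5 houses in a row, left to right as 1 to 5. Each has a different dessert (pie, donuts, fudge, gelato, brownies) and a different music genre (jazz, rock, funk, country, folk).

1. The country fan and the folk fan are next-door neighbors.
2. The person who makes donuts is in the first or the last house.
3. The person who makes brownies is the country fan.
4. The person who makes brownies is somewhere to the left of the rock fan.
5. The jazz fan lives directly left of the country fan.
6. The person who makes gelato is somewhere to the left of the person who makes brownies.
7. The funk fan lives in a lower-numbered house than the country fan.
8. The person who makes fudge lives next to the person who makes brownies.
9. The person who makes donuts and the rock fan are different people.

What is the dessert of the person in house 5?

The person who makes donuts is narrowed to house 1 or 5; consider each.
Placing it in house 5 leads to a contradiction, so it's in house 1.
The only music genre still possible for house 1 is funk.
The person who makes brownies is narrowed to house 3 or 4; consider each.
Placing it in house 4 leads to a contradiction, so it's in house 3.
Clue 3: the country fan is in house 3.
Clue 5 places the jazz fan in house 2.
By clue 6, the person who makes gelato is in house 2.
The only dessert still possible for house 5 is pie.
Clue 1: the folk fan is in house 4.
House 4 dessert: only fudge fits.
The only music genre still possible for house 5 is rock.
So: house 1 = donuts/funk, house 2 = gelato/jazz, house 3 = brownies/country, house 4 = fudge/folk, house 5 = pie/rock.

pie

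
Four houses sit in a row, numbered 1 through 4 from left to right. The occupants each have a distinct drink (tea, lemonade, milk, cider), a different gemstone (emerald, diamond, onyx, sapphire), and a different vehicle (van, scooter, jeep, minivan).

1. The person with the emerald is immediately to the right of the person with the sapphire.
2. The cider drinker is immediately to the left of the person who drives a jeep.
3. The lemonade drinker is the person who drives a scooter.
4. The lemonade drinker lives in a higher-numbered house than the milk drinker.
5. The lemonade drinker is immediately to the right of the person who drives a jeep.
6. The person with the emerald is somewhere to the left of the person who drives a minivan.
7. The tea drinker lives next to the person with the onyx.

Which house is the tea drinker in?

4

The only vehicle still possible for house 1 is van.
So house 2 gets jeep for vehicle.
Clue 2 places the cider drinker in house 1.
The lemonade drinker is in house 3 (clue 5).
That leaves tea as the drink for house 4.
Clue 3: the person who drives a scooter is in house 3.
Clue 7 places the person with the onyx in house 3.
So house 2 gets milk for drink.
House 4 gemstone: only diamond fits.
The only vehicle still possible for house 4 is minivan.
Clue 1 places the person with the sapphire in house 1.
House 2's gemstone must be emerald (nothing else left).
So: house 1 = cider/sapphire/van, house 2 = milk/emerald/jeep, house 3 = lemonade/onyx/scooter, house 4 = tea/diamond/minivan.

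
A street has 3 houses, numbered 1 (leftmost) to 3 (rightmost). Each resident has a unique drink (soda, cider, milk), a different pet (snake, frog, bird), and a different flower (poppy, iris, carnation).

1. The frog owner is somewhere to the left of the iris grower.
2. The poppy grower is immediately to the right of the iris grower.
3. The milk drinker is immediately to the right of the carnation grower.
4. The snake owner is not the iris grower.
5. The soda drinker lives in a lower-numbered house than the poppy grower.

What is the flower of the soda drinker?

From clue 2, the poppy grower must be in house 3.
From clue 2, the iris grower must be in house 2.
House 1's flower must be carnation (nothing else left).
Clue 1 places the frog owner in house 1.
From clue 3, the milk drinker must be in house 2.
House 3 drink: only cider fits.
So house 2 gets bird for pet.
House 3 pet: only snake fits.
So house 1 gets soda for drink.
So: house 1 = soda/frog/carnation, house 2 = milk/bird/iris, house 3 = cider/snake/poppy.

carnation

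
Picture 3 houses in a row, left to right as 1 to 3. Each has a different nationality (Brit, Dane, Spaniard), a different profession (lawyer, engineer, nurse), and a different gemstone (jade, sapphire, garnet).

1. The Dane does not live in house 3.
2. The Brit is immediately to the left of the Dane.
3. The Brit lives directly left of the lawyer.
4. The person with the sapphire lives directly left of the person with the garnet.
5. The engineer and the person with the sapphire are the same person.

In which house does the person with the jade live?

3

The Brit is in house 1 (clue 2).
From clue 2, the Dane must be in house 2.
Clue 3: the lawyer is in house 2.
House 3's nationality must be Spaniard (nothing else left).
The only profession still possible for house 1 is engineer.
House 3's profession must be nurse (nothing else left).
Clue 5: the person with the sapphire is in house 1.
The person with the garnet is in house 2 (clue 4).
House 3's gemstone must be jade (nothing else left).
So: house 1 = Brit/engineer/sapphire, house 2 = Dane/lawyer/garnet, house 3 = Spaniard/nurse/jade.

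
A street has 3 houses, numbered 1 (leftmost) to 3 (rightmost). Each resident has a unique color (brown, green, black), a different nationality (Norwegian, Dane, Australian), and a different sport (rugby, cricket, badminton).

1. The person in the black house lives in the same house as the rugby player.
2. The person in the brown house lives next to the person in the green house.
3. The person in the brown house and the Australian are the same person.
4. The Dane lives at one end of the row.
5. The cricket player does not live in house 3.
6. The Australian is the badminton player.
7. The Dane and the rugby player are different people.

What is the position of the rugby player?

3

The Dane is narrowed to house 1 or 3; consider each.
Placing it in house 3 leads to a contradiction, so it's in house 1.
That leaves green as the color for house 1.
So house 1 gets cricket for sport.
The person in the brown house is in house 2 (clue 2).
The Australian is in house 2 (clue 3).
By clue 6, the badminton player is in house 2.
That leaves black as the color for house 3.
The only nationality still possible for house 3 is Norwegian.
That leaves rugby as the sport for house 3.
So: house 1 = green/Dane/cricket, house 2 = brown/Australian/badminton, house 3 = black/Norwegian/rugby.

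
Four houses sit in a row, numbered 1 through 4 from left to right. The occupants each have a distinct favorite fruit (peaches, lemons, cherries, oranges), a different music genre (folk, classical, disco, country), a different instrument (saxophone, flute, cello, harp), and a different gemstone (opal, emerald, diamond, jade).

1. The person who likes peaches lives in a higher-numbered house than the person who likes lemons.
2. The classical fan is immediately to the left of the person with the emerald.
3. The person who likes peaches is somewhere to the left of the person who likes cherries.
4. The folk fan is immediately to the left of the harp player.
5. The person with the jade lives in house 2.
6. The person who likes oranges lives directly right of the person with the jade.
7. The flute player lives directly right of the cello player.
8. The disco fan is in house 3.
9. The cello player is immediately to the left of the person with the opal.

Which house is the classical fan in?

2

From clue 5, the person with the jade must be in house 2.
Clue 6: the person who likes oranges is in house 3.
From clue 8, the disco fan must be in house 3.
That leaves lemons as the favorite fruit for house 1.
So house 2 gets peaches for favorite fruit.
So house 4 gets cherries for favorite fruit.
So house 4 gets country for music genre.
So house 1 gets diamond for gemstone.
The classical fan is in house 2 (clue 2).
Clue 2: the person with the emerald is in house 3.
House 1's music genre must be folk (nothing else left).
So house 1 gets saxophone for instrument.
The only instrument still possible for house 4 is flute.
House 4 gemstone: only opal fits.
From clue 4, the harp player must be in house 2.
The cello player is in house 3 (clue 7).
So: house 1 = lemons/folk/saxophone/diamond, house 2 = peaches/classical/harp/jade, house 3 = oranges/disco/cello/emerald, house 4 = cherries/country/flute/opal.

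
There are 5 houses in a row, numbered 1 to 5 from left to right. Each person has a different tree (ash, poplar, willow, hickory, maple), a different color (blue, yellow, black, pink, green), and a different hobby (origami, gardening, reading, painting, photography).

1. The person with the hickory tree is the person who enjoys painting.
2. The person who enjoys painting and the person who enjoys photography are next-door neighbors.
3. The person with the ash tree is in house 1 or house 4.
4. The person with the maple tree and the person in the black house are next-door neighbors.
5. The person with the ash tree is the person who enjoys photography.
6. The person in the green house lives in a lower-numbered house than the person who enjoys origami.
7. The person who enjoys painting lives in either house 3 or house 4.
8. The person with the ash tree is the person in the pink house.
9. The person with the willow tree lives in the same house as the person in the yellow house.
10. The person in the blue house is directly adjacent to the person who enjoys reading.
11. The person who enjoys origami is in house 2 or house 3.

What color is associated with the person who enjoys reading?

Clue 2: the person who enjoys painting is in house 3.
By clue 2, the person who enjoys photography is in house 4.
The person with the ash tree is in house 4 (clue 5).
Clue 8 places the person in the pink house in house 4.
House 3's tree must be hickory (nothing else left).
From clue 6, the person in the green house must be in house 1.
House 5's color must be yellow (nothing else left).
That leaves reading as the hobby for house 1.
House 2's hobby must be origami (nothing else left).
That leaves gardening as the hobby for house 5.
The person with the willow tree is in house 5 (clue 9).
From clue 10, the person in the blue house must be in house 2.
That leaves black as the color for house 3.
Clue 4: the person with the maple tree is in house 2.
The only tree still possible for house 1 is poplar.
So: house 1 = poplar/green/reading, house 2 = maple/blue/origami, house 3 = hickory/black/painting, house 4 = ash/pink/photography, house 5 = willow/yellow/gardening.

green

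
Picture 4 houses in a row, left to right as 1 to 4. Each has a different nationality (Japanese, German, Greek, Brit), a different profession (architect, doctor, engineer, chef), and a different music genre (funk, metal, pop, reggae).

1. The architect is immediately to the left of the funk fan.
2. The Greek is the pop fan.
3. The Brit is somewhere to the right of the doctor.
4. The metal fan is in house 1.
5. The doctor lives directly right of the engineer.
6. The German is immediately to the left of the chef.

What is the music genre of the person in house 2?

pop

The metal fan is in house 1 (clue 4).
House 4 profession: only chef fits.
From clue 6, the German must be in house 3.
So house 1 gets Japanese for nationality.
House 2's nationality must be Greek (nothing else left).
House 4 nationality: only Brit fits.
By clue 2, the pop fan is in house 2.
House 1's profession must be engineer (nothing else left).
From clue 5, the doctor must be in house 2.
The only profession still possible for house 3 is architect.
Clue 1: the funk fan is in house 4.
House 3 music genre: only reggae fits.
So: house 1 = Japanese/engineer/metal, house 2 = Greek/doctor/pop, house 3 = German/architect/reggae, house 4 = Brit/chef/funk.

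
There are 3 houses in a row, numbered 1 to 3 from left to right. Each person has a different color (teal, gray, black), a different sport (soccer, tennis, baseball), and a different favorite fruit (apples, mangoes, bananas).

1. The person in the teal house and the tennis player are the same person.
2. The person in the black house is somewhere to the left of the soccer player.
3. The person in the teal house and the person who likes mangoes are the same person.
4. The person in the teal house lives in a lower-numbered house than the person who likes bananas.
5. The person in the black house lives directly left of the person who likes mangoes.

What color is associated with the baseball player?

House 3 color: only gray fits.
House 1 favorite fruit: only apples fits.
From clue 3, the person in the teal house must be in house 2.
Clue 3 places the person who likes mangoes in house 2.
From clue 4, the person who likes bananas must be in house 3.
From clue 5, the person in the black house must be in house 1.
By clue 1, the tennis player is in house 2.
House 1 sport: only baseball fits.
House 3's sport must be soccer (nothing else left).
So: house 1 = black/baseball/apples, house 2 = teal/tennis/mangoes, house 3 = gray/soccer/bananas.

black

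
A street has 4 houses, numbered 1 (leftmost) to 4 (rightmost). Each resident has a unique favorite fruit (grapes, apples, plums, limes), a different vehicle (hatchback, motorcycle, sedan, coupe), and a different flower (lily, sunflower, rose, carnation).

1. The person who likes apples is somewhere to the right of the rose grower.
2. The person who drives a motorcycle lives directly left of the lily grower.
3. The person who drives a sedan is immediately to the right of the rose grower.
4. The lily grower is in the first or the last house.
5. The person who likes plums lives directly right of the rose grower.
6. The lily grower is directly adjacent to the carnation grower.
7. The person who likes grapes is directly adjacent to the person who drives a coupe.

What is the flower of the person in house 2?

sunflower

The lily grower is in house 4 (clue 4).
From clue 6, the carnation grower must be in house 3.
From clue 2, the person who drives a motorcycle must be in house 3.
House 2 vehicle: only sedan fits.
The rose grower is in house 1 (clue 3).
Clue 5 places the person who likes plums in house 2.
The only favorite fruit still possible for house 1 is limes.
That leaves apples as the favorite fruit for house 4.
The only flower still possible for house 2 is sunflower.
By clue 7, the person who drives a coupe is in house 4.
House 3 favorite fruit: only grapes fits.
That leaves hatchback as the vehicle for house 1.
So: house 1 = limes/hatchback/rose, house 2 = plums/sedan/sunflower, house 3 = grapes/motorcycle/carnation, house 4 = apples/coupe/lily.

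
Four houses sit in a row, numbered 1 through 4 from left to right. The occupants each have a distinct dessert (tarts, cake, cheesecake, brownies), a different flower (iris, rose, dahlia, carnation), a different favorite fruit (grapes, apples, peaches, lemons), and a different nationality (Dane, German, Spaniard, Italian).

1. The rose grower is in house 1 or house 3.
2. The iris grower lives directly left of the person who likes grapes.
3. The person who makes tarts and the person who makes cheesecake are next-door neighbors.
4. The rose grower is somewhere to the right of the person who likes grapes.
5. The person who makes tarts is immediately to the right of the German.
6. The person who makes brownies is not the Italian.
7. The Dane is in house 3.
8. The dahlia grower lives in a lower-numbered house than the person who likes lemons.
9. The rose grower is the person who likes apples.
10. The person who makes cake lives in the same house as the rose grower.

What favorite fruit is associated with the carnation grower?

lemons

Clue 4: the rose grower is in house 3.
Clue 4 places the person who likes grapes in house 2.
Clue 7: the Dane is in house 3.
The person who likes apples is in house 3 (clue 9).
From clue 10, the person who makes cake must be in house 3.
That leaves carnation as the flower for house 4.
The only favorite fruit still possible for house 1 is peaches.
So house 4 gets lemons for favorite fruit.
From clue 2, the iris grower must be in house 1.
Clue 3: the person who makes tarts is in house 2.
Clue 3: the person who makes cheesecake is in house 1.
Clue 5: the German is in house 1.
House 4 dessert: only brownies fits.
House 2 flower: only dahlia fits.
By clue 6, the Italian is in house 2.
The only nationality still possible for house 4 is Spaniard.
So: house 1 = cheesecake/iris/peaches/German, house 2 = tarts/dahlia/grapes/Italian, house 3 = cake/rose/apples/Dane, house 4 = brownies/carnation/lemons/Spaniard.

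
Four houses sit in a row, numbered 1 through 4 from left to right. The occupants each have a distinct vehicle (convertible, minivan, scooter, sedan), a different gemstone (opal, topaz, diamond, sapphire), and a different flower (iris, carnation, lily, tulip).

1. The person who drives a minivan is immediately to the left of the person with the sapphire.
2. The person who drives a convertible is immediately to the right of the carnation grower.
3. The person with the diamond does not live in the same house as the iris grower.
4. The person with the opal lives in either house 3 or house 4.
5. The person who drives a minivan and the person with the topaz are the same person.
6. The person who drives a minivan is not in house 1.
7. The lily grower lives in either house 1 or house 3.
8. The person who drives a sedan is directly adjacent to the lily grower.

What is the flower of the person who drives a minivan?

House 1 vehicle: only scooter fits.
House 1 gemstone: only diamond fits.
The only gemstone still possible for house 2 is topaz.
Clue 5: the person who drives a minivan is in house 2.
That leaves convertible as the vehicle for house 3.
The only vehicle still possible for house 4 is sedan.
Clue 1: the person with the sapphire is in house 3.
The carnation grower is in house 2 (clue 2).
Clue 8: the lily grower is in house 3.
House 4's gemstone must be opal (nothing else left).
So house 1 gets tulip for flower.
The only flower still possible for house 4 is iris.
So: house 1 = scooter/diamond/tulip, house 2 = minivan/topaz/carnation, house 3 = convertible/sapphire/lily, house 4 = sedan/opal/iris.

carnation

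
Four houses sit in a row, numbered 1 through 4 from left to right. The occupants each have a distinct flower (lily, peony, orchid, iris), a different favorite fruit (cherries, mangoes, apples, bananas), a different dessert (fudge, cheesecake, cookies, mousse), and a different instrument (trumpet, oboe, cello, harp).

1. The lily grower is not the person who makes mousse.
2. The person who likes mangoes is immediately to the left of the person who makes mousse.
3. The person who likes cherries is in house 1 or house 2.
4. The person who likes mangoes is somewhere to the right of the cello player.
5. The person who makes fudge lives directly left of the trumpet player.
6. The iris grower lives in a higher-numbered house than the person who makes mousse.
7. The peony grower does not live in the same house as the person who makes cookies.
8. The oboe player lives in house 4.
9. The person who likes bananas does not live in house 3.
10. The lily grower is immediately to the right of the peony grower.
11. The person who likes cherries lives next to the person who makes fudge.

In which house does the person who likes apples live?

3

Clue 8: the oboe player is in house 4.
The person who likes mangoes is in house 2 (clue 2).
Clue 2 places the person who makes mousse in house 3.
From clue 4, the cello player must be in house 1.
Clue 6 places the iris grower in house 4.
That leaves apples as the favorite fruit for house 3.
That leaves bananas as the favorite fruit for house 4.
Clue 1 places the lily grower in house 2.
From clue 10, the peony grower must be in house 1.
From clue 11, the person who makes fudge must be in house 2.
That leaves orchid as the flower for house 3.
That leaves cherries as the favorite fruit for house 1.
From clue 5, the trumpet player must be in house 3.
The person who makes cookies is in house 4 (clue 7).
House 1 dessert: only cheesecake fits.
That leaves harp as the instrument for house 2.
So: house 1 = peony/cherries/cheesecake/cello, house 2 = lily/mangoes/fudge/harp, house 3 = orchid/apples/mousse/trumpet, house 4 = iris/bananas/cookies/oboe.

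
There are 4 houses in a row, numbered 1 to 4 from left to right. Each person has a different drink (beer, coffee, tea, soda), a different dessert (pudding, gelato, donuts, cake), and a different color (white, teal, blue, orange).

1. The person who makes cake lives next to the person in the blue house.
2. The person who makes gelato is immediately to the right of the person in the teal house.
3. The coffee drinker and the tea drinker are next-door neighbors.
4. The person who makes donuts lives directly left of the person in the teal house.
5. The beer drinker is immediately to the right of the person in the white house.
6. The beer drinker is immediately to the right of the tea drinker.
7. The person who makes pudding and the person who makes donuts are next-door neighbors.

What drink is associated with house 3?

The person who makes donuts is narrowed to house 1 or 2; consider each.
Placing it in house 1 leads to a contradiction, so it's in house 2.
The person in the teal house is in house 3 (clue 4).
By clue 2, the person who makes gelato is in house 4.
House 4's drink must be soda (nothing else left).
The beer drinker is narrowed to house 2 or 3; consider each.
Placing it in house 2 leads to a contradiction, so it's in house 3.
The person in the white house is in house 2 (clue 5).
Clue 6: the tea drinker is in house 2.
That leaves coffee as the drink for house 1.
So house 1 gets orange for color.
House 4 color: only blue fits.
Clue 1: the person who makes cake is in house 3.
House 1 dessert: only pudding fits.
So: house 1 = coffee/pudding/orange, house 2 = tea/donuts/white, house 3 = beer/cake/teal, house 4 = soda/gelato/blue.

beer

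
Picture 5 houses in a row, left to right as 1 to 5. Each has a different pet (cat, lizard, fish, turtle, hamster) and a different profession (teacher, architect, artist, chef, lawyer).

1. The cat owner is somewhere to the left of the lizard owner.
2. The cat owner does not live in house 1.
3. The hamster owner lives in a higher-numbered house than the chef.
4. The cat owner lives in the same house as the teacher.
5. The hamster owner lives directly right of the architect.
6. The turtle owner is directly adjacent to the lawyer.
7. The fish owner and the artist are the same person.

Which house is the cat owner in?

2

The cat owner is narrowed to house 2 or 3 or 4; consider each.
Placing it in house 3 and house 4 leads to a contradiction, so it's in house 2.
The teacher is in house 2 (clue 4).
House 1 pet: only fish fits.
From clue 7, the artist must be in house 1.
So house 5 gets lawyer for profession.
Clue 6: the turtle owner is in house 4.
So house 3 gets lizard for pet.
House 5 pet: only hamster fits.
From clue 5, the architect must be in house 4.
House 3 profession: only chef fits.
So: house 1 = fish/artist, house 2 = cat/teacher, house 3 = lizard/chef, house 4 = turtle/architect, house 5 = hamster/lawyer.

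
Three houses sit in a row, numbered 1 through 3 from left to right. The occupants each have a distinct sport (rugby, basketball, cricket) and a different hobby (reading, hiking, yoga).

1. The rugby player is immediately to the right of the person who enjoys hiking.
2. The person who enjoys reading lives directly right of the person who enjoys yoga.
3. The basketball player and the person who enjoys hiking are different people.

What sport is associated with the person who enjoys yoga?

rugby

House 3's hobby must be reading (nothing else left).
From clue 2, the person who enjoys yoga must be in house 2.
So house 1 gets hiking for hobby.
By clue 1, the rugby player is in house 2.
That leaves cricket as the sport for house 1.
House 3 sport: only basketball fits.
So: house 1 = cricket/hiking, house 2 = rugby/yoga, house 3 = basketball/reading.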